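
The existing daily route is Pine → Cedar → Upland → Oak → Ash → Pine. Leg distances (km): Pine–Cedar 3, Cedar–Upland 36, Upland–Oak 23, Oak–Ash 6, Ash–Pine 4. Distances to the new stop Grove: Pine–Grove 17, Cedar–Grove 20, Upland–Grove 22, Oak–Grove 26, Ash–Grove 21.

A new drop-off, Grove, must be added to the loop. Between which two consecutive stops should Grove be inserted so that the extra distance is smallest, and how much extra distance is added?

Minimum extra distance: 6 km, inserting Grove between Cedar and Upland.

Insertion cost between consecutive stops i–j is d(i,Grove) + d(Grove,j) − d(i,j):
  between Pine and Cedar: 17 + 20 − 3 = 34
  between Cedar and Upland: 20 + 22 − 36 = 6
  between Upland and Oak: 22 + 26 − 23 = 25
  between Oak and Ash: 26 + 21 − 6 = 41
  between Ash and Pine: 21 + 17 − 4 = 34
Cheapest insertion is between Cedar and Upland, adding 6.
New total = 72 + 6 = 78.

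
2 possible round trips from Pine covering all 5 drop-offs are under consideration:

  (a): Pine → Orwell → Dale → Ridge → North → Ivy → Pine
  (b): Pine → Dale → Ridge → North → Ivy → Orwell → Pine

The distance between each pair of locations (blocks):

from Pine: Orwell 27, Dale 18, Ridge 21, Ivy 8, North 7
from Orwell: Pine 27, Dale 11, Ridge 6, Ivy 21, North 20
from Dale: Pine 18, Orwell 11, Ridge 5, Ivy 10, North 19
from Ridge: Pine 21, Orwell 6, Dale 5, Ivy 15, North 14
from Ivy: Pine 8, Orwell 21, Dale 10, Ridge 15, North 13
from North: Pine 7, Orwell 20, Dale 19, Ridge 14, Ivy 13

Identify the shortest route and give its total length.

78 blocks — (a) is the shortest.

(a): 27 + 11 + 5 + 14 + 13 + 8 = 78
(b): 18 + 5 + 14 + 13 + 21 + 27 = 98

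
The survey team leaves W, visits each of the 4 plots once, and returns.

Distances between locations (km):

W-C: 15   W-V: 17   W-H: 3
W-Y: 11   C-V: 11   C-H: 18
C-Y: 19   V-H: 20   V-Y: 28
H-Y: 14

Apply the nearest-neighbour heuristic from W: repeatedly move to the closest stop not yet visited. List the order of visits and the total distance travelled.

From W: distances to unvisited — H=3, Y=11, C=15, V=17. Nearest is H (3).
From H: distances to unvisited — Y=14, C=18, V=20. Nearest is Y (14).
From Y: distances to unvisited — C=19, V=28. Nearest is C (19).
From C: distances to unvisited — V=11. Nearest is V (11).
Return V→W: 17.
Total = 3 + 14 + 19 + 11 + 17 = 64.

64 km along W → H → Y → C → V → W.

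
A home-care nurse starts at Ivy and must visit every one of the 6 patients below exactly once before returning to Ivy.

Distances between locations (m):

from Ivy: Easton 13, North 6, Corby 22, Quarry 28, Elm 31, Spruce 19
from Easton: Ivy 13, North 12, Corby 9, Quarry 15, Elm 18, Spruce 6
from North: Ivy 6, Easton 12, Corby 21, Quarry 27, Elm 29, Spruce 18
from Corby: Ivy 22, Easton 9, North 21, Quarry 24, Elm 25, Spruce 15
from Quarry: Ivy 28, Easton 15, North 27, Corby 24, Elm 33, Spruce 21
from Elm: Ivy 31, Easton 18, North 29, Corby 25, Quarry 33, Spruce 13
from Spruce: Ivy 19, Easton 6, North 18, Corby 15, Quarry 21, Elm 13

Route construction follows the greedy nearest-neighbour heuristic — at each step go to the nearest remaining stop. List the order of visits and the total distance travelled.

Nearest-neighbour total = 114 m; route Ivy → North → Easton → Spruce → Elm → Corby → Quarry → Ivy.

At Ivy the remaining stops are North 6, Easton 13, Spruce 19, Corby 22, Quarry 28, Elm 31; go to North.
At North the remaining stops are Easton 12, Spruce 18, Corby 21, Quarry 27, Elm 29; go to Easton.
At Easton the remaining stops are Spruce 6, Corby 9, Quarry 15, Elm 18; go to Spruce.
At Spruce the remaining stops are Elm 13, Corby 15, Quarry 21; go to Elm.
At Elm the remaining stops are Corby 25, Quarry 33; go to Corby.
At Corby the remaining stops are Quarry 24; go to Quarry.
Return Quarry→Ivy: 28.
Total = 6 + 12 + 6 + 13 + 25 + 24 + 28 = 114.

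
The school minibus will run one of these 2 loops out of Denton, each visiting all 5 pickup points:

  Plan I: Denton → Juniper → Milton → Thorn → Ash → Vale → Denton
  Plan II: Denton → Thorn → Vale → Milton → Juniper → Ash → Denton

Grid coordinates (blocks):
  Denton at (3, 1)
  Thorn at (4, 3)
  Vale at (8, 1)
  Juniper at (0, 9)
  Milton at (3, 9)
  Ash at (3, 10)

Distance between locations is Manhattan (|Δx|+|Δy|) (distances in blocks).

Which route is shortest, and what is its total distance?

38 blocks — Plan II is the shortest.

Plan I: 11 + 3 + 7 + 8 + 14 + 5 = 48
Plan II: 3 + 6 + 13 + 3 + 4 + 9 = 38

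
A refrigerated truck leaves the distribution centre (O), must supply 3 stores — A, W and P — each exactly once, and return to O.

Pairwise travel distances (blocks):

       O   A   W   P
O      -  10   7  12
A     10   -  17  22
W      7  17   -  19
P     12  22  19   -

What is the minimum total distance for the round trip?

There are 3 distinct closed tours to check (reversals are equivalent).
O→A→W→P→O: 10+17+19+12 = 58
O→A→P→W→O: 10+22+19+7 = 58
O→W→A→P→O: 7+17+22+12 = 58
The minimum is 58.
One optimal route: O → A → W → P → O (or its reverse).

Shortest round trip = 58 blocks.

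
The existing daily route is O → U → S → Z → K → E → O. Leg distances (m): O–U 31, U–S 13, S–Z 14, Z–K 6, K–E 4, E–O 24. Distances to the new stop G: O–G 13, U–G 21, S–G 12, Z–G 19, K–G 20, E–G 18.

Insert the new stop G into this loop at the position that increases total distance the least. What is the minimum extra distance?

Adding 3 m by placing G on the O–U leg.

Insertion cost between consecutive stops i–j is d(i,G) + d(G,j) − d(i,j):
  between O and U: 13 + 21 − 31 = 3
  between U and S: 21 + 12 − 13 = 20
  between S and Z: 12 + 19 − 14 = 17
  between Z and K: 19 + 20 − 6 = 33
  between K and E: 20 + 18 − 4 = 34
  between E and O: 18 + 13 − 24 = 7
Cheapest insertion is between O and U, adding 3.
New total = 92 + 3 = 95.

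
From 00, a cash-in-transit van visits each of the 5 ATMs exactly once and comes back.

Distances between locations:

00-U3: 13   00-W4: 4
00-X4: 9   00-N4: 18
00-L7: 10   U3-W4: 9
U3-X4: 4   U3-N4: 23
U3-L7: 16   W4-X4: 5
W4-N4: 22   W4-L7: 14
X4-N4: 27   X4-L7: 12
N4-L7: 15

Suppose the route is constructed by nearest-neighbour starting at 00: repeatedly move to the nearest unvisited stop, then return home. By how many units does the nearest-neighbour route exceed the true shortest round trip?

Excess over optimum: 1.

00: W4=4, X4=9, L7=10, U3=13, N4=18 ⇒ W4
W4: X4=5, U3=9, L7=14, N4=22 ⇒ X4
X4: U3=4, L7=12, N4=27 ⇒ U3
U3: L7=16, N4=23 ⇒ L7
L7: N4=15 ⇒ N4
NN route 00 → W4 → X4 → U3 → L7 → N4 → 00 costs 62.
Optimal: 00 → W4 → X4 → U3 → N4 → L7 → 00 costs 61 (by enumerating all 60 distinct tours).
Excess = 62 − 61 = 1.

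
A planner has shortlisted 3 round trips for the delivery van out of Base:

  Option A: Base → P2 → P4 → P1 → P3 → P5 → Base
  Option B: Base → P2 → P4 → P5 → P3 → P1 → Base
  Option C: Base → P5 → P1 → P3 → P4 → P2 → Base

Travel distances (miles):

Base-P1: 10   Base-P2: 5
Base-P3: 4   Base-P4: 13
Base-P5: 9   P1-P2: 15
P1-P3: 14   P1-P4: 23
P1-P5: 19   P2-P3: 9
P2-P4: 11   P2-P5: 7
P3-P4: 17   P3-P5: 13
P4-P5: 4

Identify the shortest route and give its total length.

Option A: 5 + 11 + 23 + 14 + 13 + 9 = 75
Option B: 5 + 11 + 4 + 13 + 14 + 10 = 57
Option C: 9 + 19 + 14 + 17 + 11 + 5 = 75

57 miles — Option B is the shortest.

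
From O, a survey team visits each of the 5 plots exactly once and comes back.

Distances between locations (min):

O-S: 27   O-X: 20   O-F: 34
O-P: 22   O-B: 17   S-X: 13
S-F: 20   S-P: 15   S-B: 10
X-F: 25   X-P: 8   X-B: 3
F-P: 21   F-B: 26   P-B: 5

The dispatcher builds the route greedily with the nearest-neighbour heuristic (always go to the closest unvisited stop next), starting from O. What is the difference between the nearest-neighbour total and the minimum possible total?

The nearest-neighbour route is 1 min longer than optimal.

From O: B=17, X=20, P=22, S=27, F=34 → choose B (17).
From B: X=3, P=5, S=10, F=26 → choose X (3).
From X: P=8, S=13, F=25 → choose P (8).
From P: S=15, F=21 → choose S (15).
From S: F=20 → choose F (20).
NN route O → B → X → P → S → F → O costs 97.
Optimal: O → S → F → P → X → B → O costs 96 (by enumerating all 60 distinct tours).
Excess = 97 − 96 = 1.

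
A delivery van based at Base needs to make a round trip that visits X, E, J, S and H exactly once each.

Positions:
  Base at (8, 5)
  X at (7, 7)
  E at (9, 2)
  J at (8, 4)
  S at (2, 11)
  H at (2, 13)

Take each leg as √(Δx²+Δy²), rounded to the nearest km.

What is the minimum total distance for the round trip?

26 km — the shortest possible round trip.

With 5 stops there are 5!/2 = 60 distinct round trips (a route and its reverse cost the same).
Base - X - E - J - S - H - Base: 2+5+2+9+2+10 = 30
Base - X - E - J - H - S - Base: 2+5+2+11+2+8 = 30
Base - X - E - S - J - H - Base: 2+5+11+9+11+10 = 48
Base - X - E - S - H - J - Base: 2+5+11+2+11+1 = 32
Base - X - E - H - J - S - Base: 2+5+13+11+9+8 = 48
Base - X - E - H - S - J - Base: 2+5+13+2+9+1 = 32
Base - X - J - E - S - H - Base: 2+3+2+11+2+10 = 30
Base - X - J - E - H - S - Base: 2+3+2+13+2+8 = 30
Base - X - J - S - E - H - Base: 2+3+9+11+13+10 = 48
Base - X - J - S - H - E - Base: 2+3+9+2+13+3 = 32
Base - X - J - H - E - S - Base: 2+3+11+13+11+8 = 48
Base - X - J - H - S - E - Base: 2+3+11+2+11+3 = 32
Base - X - S - E - J - H - Base: 2+6+11+2+11+10 = 42
Base - X - S - E - H - J - Base: 2+6+11+13+11+1 = 44
… (46 more)
Base - X - S - H - E - J - Base: 2+6+2+13+2+1 = 26  ← best
The minimum is 26.
One optimal route: Base → X → S → H → E → J → Base (or its reverse).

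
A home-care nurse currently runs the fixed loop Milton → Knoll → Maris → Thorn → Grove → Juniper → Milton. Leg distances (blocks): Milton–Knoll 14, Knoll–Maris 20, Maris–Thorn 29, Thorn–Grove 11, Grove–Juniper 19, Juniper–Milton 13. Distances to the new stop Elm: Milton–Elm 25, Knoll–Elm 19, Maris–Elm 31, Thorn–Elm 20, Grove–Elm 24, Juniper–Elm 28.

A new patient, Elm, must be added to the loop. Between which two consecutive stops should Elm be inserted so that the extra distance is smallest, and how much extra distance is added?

Insertion cost between consecutive stops i–j is d(i,Elm) + d(Elm,j) − d(i,j):
  between Milton and Knoll: 25 + 19 − 14 = 30
  between Knoll and Maris: 19 + 31 − 20 = 30
  between Maris and Thorn: 31 + 20 − 29 = 22
  between Thorn and Grove: 20 + 24 − 11 = 33
  between Grove and Juniper: 24 + 28 − 19 = 33
  between Juniper and Milton: 28 + 25 − 13 = 40
Cheapest insertion is between Maris and Thorn, adding 22.
New total = 106 + 22 = 128.

Minimum extra distance: 22 blocks, inserting Elm between Maris and Thorn.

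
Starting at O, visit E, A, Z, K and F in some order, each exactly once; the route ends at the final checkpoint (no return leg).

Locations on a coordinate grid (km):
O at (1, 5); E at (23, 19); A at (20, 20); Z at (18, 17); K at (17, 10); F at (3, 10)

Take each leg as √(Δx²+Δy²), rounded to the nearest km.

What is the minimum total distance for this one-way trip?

Shortest open route: 33 km.

There are 5! = 120 possible orderings.
O → E → A → Z → K → F: 26+3+4+7+14 = 54
O → E → A → Z → F → K: 26+3+4+17+14 = 64
O → E → A → K → Z → F: 26+3+10+7+17 = 63
O → E → A → K → F → Z: 26+3+10+14+17 = 70
O → E → A → F → Z → K: 26+3+20+17+7 = 73
O → E → A → F → K → Z: 26+3+20+14+7 = 70
O → E → Z → A → K → F: 26+5+4+10+14 = 59
O → E → Z → A → F → K: 26+5+4+20+14 = 69
O → E → Z → K → A → F: 26+5+7+10+20 = 68
O → E → Z → K → F → A: 26+5+7+14+20 = 72
O → E → Z → F → A → K: 26+5+17+20+10 = 78
O → E → Z → F → K → A: 26+5+17+14+10 = 72
O → E → K → A → Z → F: 26+11+10+4+17 = 68
O → E → K → A → F → Z: 26+11+10+20+17 = 84
… (106 more)
O → F → K → Z → A → E: 5+14+7+4+3 = 33  ← best
The minimum is 33.
One shortest path: O → F → K → Z → A → E.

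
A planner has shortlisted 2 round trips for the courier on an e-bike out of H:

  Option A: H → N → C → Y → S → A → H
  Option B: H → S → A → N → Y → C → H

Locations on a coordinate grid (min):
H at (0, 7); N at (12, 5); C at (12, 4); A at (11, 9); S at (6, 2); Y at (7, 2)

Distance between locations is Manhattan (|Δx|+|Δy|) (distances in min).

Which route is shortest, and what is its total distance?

Option A: 14 + 1 + 7 + 1 + 12 + 13 = 48
Option B: 11 + 12 + 5 + 8 + 7 + 15 = 58

Shortest is Option A, total 48 min.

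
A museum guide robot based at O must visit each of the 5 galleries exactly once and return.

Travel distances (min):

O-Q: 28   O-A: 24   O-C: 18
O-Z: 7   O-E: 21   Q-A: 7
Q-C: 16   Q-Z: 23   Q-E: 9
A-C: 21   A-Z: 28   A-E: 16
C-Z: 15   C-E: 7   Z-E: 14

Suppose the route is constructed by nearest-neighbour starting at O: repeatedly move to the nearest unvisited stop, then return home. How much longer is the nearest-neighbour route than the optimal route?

The nearest-neighbour route is 6 min longer than optimal.

From O: Z=7, C=18, E=21, A=24, Q=28 → choose Z (7).
From Z: E=14, C=15, Q=23, A=28 → choose E (14).
From E: C=7, Q=9, A=16 → choose C (7).
From C: Q=16, A=21 → choose Q (16).
From Q: A=7 → choose A (7).
NN route O → Z → E → C → Q → A → O costs 75.
Optimal: O → A → Q → E → C → Z → O costs 69 (by enumerating all 60 distinct tours).
Excess = 75 − 69 = 6.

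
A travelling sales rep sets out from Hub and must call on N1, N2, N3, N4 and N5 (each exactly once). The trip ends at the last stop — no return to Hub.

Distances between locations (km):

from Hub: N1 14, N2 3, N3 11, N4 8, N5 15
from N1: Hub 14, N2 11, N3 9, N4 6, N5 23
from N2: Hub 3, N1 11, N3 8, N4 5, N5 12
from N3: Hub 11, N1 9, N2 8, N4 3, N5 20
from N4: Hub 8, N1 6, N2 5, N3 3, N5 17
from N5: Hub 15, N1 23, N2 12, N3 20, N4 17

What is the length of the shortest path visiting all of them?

Minimum one-way distance = 43 km.

There are 5! = 120 possible orderings.
Hub - N1 - N2 - N3 - N4 - N5: 14+11+8+3+17 = 53
Hub - N1 - N2 - N3 - N5 - N4: 14+11+8+20+17 = 70
Hub - N1 - N2 - N4 - N3 - N5: 14+11+5+3+20 = 53
Hub - N1 - N2 - N4 - N5 - N3: 14+11+5+17+20 = 67
Hub - N1 - N2 - N5 - N3 - N4: 14+11+12+20+3 = 60
Hub - N1 - N2 - N5 - N4 - N3: 14+11+12+17+3 = 57
Hub - N1 - N3 - N2 - N4 - N5: 14+9+8+5+17 = 53
Hub - N1 - N3 - N2 - N5 - N4: 14+9+8+12+17 = 60
Hub - N1 - N3 - N4 - N2 - N5: 14+9+3+5+12 = 43
Hub - N1 - N3 - N4 - N5 - N2: 14+9+3+17+12 = 55
Hub - N1 - N3 - N5 - N2 - N4: 14+9+20+12+5 = 60
Hub - N1 - N3 - N5 - N4 - N2: 14+9+20+17+5 = 65
Hub - N1 - N4 - N2 - N3 - N5: 14+6+5+8+20 = 53
Hub - N1 - N4 - N2 - N5 - N3: 14+6+5+12+20 = 57
… (106 more)
The minimum is 43.
One shortest path: Hub → N1 → N3 → N4 → N2 → N5.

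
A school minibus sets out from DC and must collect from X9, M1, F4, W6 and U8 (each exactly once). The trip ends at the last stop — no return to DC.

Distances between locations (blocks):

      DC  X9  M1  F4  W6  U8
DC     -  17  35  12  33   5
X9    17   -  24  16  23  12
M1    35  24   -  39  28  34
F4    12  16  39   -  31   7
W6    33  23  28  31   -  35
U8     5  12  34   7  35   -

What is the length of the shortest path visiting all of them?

Shortest open route: 79 blocks.

There are 5! = 120 possible orderings.
DC → X9 → M1 → F4 → W6 → U8: 17+24+39+31+35 = 146
DC → X9 → M1 → F4 → U8 → W6: 17+24+39+7+35 = 122
DC → X9 → M1 → W6 → F4 → U8: 17+24+28+31+7 = 107
DC → X9 → M1 → W6 → U8 → F4: 17+24+28+35+7 = 111
DC → X9 → M1 → U8 → F4 → W6: 17+24+34+7+31 = 113
DC → X9 → M1 → U8 → W6 → F4: 17+24+34+35+31 = 141
DC → X9 → F4 → M1 → W6 → U8: 17+16+39+28+35 = 135
DC → X9 → F4 → M1 → U8 → W6: 17+16+39+34+35 = 141
DC → X9 → F4 → W6 → M1 → U8: 17+16+31+28+34 = 126
DC → X9 → F4 → W6 → U8 → M1: 17+16+31+35+34 = 133
DC → X9 → F4 → U8 → M1 → W6: 17+16+7+34+28 = 102
DC → X9 → F4 → U8 → W6 → M1: 17+16+7+35+28 = 103
DC → X9 → W6 → M1 → F4 → U8: 17+23+28+39+7 = 114
DC → X9 → W6 → M1 → U8 → F4: 17+23+28+34+7 = 109
… (106 more)
DC → U8 → F4 → X9 → W6 → M1: 5+7+16+23+28 = 79  ← best
The minimum is 79.
One shortest path: DC → U8 → F4 → X9 → W6 → M1.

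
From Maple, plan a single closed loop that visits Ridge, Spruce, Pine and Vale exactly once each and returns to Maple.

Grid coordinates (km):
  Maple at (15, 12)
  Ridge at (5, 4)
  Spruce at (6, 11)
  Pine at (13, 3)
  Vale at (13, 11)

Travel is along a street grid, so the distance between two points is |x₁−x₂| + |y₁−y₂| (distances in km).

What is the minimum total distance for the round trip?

Shortest round trip = 38 km.

There are 12 distinct closed tours to check (reversals are equivalent).
Maple→Ridge→Spruce→Pine→Vale→Maple: 18+8+15+8+3 = 52
Maple→Ridge→Spruce→Vale→Pine→Maple: 18+8+7+8+11 = 52
Maple→Ridge→Pine→Spruce→Vale→Maple: 18+9+15+7+3 = 52
Maple→Ridge→Pine→Vale→Spruce→Maple: 18+9+8+7+10 = 52
Maple→Ridge→Vale→Spruce→Pine→Maple: 18+15+7+15+11 = 66
Maple→Ridge→Vale→Pine→Spruce→Maple: 18+15+8+15+10 = 66
Maple→Spruce→Ridge→Pine→Vale→Maple: 10+8+9+8+3 = 38
Maple→Spruce→Ridge→Vale→Pine→Maple: 10+8+15+8+11 = 52
Maple→Spruce→Pine→Ridge→Vale→Maple: 10+15+9+15+3 = 52
Maple→Spruce→Vale→Ridge→Pine→Maple: 10+7+15+9+11 = 52
Maple→Pine→Ridge→Spruce→Vale→Maple: 11+9+8+7+3 = 38
Maple→Pine→Spruce→Ridge→Vale→Maple: 11+15+8+15+3 = 52
The minimum is 38.
One optimal route: Maple → Spruce → Ridge → Pine → Vale → Maple (or its reverse).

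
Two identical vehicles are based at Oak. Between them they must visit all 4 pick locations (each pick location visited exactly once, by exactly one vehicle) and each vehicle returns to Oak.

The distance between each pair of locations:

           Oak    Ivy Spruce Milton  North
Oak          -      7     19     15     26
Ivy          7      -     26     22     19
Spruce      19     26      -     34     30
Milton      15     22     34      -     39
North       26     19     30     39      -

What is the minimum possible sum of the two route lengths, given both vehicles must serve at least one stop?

Minimum combined distance: 105.

There are 2^3 − 1 = 7 ways to divide the 4 stops into two non-empty groups. For each, the best each vehicle can do is its own shortest tour through its group:
  {Ivy} + {Spruce, Milton, North}: 14 + 103 = 117
  {Spruce} + {Ivy, Milton, North}: 38 + 80 = 118
  {Ivy, Spruce} + {Milton, North}: 52 + 80 = 132
  {Milton} + {Ivy, Spruce, North}: 30 + 75 = 105
  {Ivy, Milton} + {Spruce, North}: 44 + 75 = 119
  {Spruce, Milton} + {Ivy, North}: 68 + 52 = 120
  … (7 splits in total)
Best: vehicle 1 Oak → Milton → Oak = 30; vehicle 2 Oak → Ivy → North → Spruce → Oak = 75; combined 105.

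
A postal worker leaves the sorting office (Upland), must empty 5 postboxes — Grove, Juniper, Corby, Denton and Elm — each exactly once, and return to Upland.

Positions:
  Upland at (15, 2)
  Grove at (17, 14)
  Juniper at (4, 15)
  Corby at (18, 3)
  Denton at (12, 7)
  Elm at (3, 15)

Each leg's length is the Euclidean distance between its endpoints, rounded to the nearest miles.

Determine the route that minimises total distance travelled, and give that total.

With 5 stops there are 5!/2 = 60 distinct round trips (a route and its reverse cost the same).
Upland-Grove-Juniper-Corby-Denton-Elm-Upland: 12+13+18+7+12+18 = 80
Upland-Grove-Juniper-Corby-Elm-Denton-Upland: 12+13+18+19+12+6 = 80
Upland-Grove-Juniper-Denton-Corby-Elm-Upland: 12+13+11+7+19+18 = 80
Upland-Grove-Juniper-Denton-Elm-Corby-Upland: 12+13+11+12+19+3 = 70
Upland-Grove-Juniper-Elm-Corby-Denton-Upland: 12+13+1+19+7+6 = 58
Upland-Grove-Juniper-Elm-Denton-Corby-Upland: 12+13+1+12+7+3 = 48
Upland-Grove-Corby-Juniper-Denton-Elm-Upland: 12+11+18+11+12+18 = 82
Upland-Grove-Corby-Juniper-Elm-Denton-Upland: 12+11+18+1+12+6 = 60
Upland-Grove-Corby-Denton-Juniper-Elm-Upland: 12+11+7+11+1+18 = 60
Upland-Grove-Corby-Denton-Elm-Juniper-Upland: 12+11+7+12+1+17 = 60
Upland-Grove-Corby-Elm-Juniper-Denton-Upland: 12+11+19+1+11+6 = 60
Upland-Grove-Corby-Elm-Denton-Juniper-Upland: 12+11+19+12+11+17 = 82
Upland-Grove-Denton-Juniper-Corby-Elm-Upland: 12+9+11+18+19+18 = 87
Upland-Grove-Denton-Juniper-Elm-Corby-Upland: 12+9+11+1+19+3 = 55
… (46 more)
Upland-Corby-Grove-Juniper-Elm-Denton-Upland: 3+11+13+1+12+6 = 46  ← best
The minimum is 46.
One optimal route: Upland → Corby → Grove → Juniper → Elm → Denton → Upland (or its reverse).

Minimum total distance: 46 miles.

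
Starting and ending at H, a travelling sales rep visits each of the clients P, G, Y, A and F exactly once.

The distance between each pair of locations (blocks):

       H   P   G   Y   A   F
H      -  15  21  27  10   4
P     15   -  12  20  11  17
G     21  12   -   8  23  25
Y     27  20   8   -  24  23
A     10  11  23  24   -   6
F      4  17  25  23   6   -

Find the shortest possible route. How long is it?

There are 60 distinct closed tours to check (reversals are equivalent).
H→P→G→Y→A→F→H: 15+12+8+24+6+4 = 69
H→P→G→Y→F→A→H: 15+12+8+23+6+10 = 74
H→P→G→A→Y→F→H: 15+12+23+24+23+4 = 101
H→P→G→A→F→Y→H: 15+12+23+6+23+27 = 106
H→P→G→F→Y→A→H: 15+12+25+23+24+10 = 109
H→P→G→F→A→Y→H: 15+12+25+6+24+27 = 109
H→P→Y→G→A→F→H: 15+20+8+23+6+4 = 76
H→P→Y→G→F→A→H: 15+20+8+25+6+10 = 84
H→P→Y→A→G→F→H: 15+20+24+23+25+4 = 111
H→P→Y→A→F→G→H: 15+20+24+6+25+21 = 111
H→P→Y→F→G→A→H: 15+20+23+25+23+10 = 116
H→P→Y→F→A→G→H: 15+20+23+6+23+21 = 108
H→P→A→G→Y→F→H: 15+11+23+8+23+4 = 84
H→P→A→G→F→Y→H: 15+11+23+25+23+27 = 124
… (46 more)
H→Y→G→P→A→F→H: 27+8+12+11+6+4 = 68  ← best
The minimum is 68.
One optimal route: H → Y → G → P → A → F → H (or its reverse).

Minimum total distance: 68 blocks.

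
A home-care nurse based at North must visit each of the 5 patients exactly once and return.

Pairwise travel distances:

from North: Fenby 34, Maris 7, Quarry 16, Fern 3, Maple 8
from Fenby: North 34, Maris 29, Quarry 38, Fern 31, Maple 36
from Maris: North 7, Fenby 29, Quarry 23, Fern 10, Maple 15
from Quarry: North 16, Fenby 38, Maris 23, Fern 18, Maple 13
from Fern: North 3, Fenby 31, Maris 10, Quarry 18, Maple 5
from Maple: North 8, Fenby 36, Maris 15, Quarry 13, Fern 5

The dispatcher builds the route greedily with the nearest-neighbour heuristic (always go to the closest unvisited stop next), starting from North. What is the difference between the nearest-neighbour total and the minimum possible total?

Excess over optimum: 12.

North: Fern=3, Maris=7, Maple=8, Quarry=16, Fenby=34 ⇒ Fern
Fern: Maple=5, Maris=10, Quarry=18, Fenby=31 ⇒ Maple
Maple: Quarry=13, Maris=15, Fenby=36 ⇒ Quarry
Quarry: Maris=23, Fenby=38 ⇒ Maris
Maris: Fenby=29 ⇒ Fenby
NN route North → Fern → Maple → Quarry → Maris → Fenby → North costs 107.
Optimal: North → Maris → Fenby → Quarry → Maple → Fern → North costs 95 (by enumerating all 60 distinct tours).
Excess = 107 − 95 = 12.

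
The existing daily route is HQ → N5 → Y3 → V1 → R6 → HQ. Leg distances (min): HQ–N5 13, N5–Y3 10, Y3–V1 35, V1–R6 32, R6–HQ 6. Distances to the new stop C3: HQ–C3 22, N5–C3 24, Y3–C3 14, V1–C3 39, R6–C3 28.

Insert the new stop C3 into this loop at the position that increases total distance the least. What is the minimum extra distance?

Insertion cost between consecutive stops i–j is d(i,C3) + d(C3,j) − d(i,j):
  between HQ and N5: 22 + 24 − 13 = 33
  between N5 and Y3: 24 + 14 − 10 = 28
  between Y3 and V1: 14 + 39 − 35 = 18
  between V1 and R6: 39 + 28 − 32 = 35
  between R6 and HQ: 28 + 22 − 6 = 44
Cheapest insertion is between Y3 and V1, adding 18.
New total = 96 + 18 = 114.

Adding 18 min by placing C3 on the Y3–V1 leg.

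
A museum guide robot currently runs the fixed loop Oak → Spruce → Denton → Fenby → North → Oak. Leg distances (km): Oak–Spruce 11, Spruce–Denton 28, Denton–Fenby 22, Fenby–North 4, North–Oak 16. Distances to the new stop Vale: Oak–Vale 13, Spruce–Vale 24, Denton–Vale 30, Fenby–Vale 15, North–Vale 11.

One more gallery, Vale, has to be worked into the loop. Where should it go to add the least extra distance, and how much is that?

Adding 8 km by placing Vale on the North–Oak leg.

Insertion cost between consecutive stops i–j is d(i,Vale) + d(Vale,j) − d(i,j):
  between Oak and Spruce: 13 + 24 − 11 = 26
  between Spruce and Denton: 24 + 30 − 28 = 26
  between Denton and Fenby: 30 + 15 − 22 = 23
  between Fenby and North: 15 + 11 − 4 = 22
  between North and Oak: 11 + 13 − 16 = 8
Cheapest insertion is between North and Oak, adding 8.
New total = 81 + 8 = 89.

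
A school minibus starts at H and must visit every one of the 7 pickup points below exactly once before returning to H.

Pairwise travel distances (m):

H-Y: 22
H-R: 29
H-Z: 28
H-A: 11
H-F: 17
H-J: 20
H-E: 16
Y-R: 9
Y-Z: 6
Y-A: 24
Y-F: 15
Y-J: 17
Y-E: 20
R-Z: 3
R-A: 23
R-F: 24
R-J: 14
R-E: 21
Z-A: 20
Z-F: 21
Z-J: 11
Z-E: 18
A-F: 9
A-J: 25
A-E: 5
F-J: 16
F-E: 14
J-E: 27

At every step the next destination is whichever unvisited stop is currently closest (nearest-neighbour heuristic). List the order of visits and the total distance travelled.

H → [A:11 / E:16 / F:17 / J:20 / Y:22 / Z:28 / R:29] → A (11)
A → [E:5 / F:9 / Z:20 / R:23 / Y:24 / J:25] → E (5)
E → [F:14 / Z:18 / Y:20 / R:21 / J:27] → F (14)
F → [Y:15 / J:16 / Z:21 / R:24] → Y (15)
Y → [Z:6 / R:9 / J:17] → Z (6)
Z → [R:3 / J:11] → R (3)
R → [J:14] → J (14)
Return J→H: 20.
Total = 11 + 5 + 14 + 15 + 6 + 3 + 14 + 20 = 88.

Total distance 88 m via the nearest-neighbour route H → A → E → F → Y → Z → R → J → H.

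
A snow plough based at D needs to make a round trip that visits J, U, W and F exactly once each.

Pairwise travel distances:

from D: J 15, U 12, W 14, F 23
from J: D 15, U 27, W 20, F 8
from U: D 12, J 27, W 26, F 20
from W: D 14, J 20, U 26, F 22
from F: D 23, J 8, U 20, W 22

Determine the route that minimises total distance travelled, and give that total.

Shortest round trip = 74.

There are 12 distinct closed tours to check (reversals are equivalent).
D→J→U→W→F→D: 15+27+26+22+23 = 113
D→J→U→F→W→D: 15+27+20+22+14 = 98
D→J→W→U→F→D: 15+20+26+20+23 = 104
D→J→W→F→U→D: 15+20+22+20+12 = 89
D→J→F→U→W→D: 15+8+20+26+14 = 83
D→J→F→W→U→D: 15+8+22+26+12 = 83
D→U→J→W→F→D: 12+27+20+22+23 = 104
D→U→J→F→W→D: 12+27+8+22+14 = 83
D→U→W→J→F→D: 12+26+20+8+23 = 89
D→U→F→J→W→D: 12+20+8+20+14 = 74
D→W→J→U→F→D: 14+20+27+20+23 = 104
D→W→U→J→F→D: 14+26+27+8+23 = 98
The minimum is 74.
One optimal route: D → U → F → J → W → D (or its reverse).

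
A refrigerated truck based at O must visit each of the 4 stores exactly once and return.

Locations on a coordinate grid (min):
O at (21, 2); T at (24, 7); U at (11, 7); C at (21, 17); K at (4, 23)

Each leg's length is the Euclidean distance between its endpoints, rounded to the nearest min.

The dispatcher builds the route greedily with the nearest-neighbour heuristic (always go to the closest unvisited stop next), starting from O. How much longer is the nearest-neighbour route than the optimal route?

From O: T=6, U=11, C=15, K=27 → choose T (6).
From T: C=10, U=13, K=26 → choose C (10).
From C: U=14, K=18 → choose U (14).
From U: K=17 → choose K (17).
NN route O → T → C → U → K → O costs 74.
Optimal: O → T → C → K → U → O costs 62 (by enumerating all 12 distinct tours).
Excess = 74 − 62 = 12.

12 min longer than the optimal tour.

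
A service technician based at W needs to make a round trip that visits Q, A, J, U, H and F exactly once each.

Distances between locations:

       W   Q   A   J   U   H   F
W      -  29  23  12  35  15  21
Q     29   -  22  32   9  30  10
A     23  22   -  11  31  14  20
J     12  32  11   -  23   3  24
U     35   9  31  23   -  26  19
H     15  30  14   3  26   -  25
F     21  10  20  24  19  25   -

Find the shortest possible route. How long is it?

With 6 stops there are 6!/2 = 360 distinct round trips (a route and its reverse cost the same).
W→Q→A→J→U→H→F→W: 29+22+11+23+26+25+21 = 157
W→Q→A→J→U→F→H→W: 29+22+11+23+19+25+15 = 144
W→Q→A→J→H→U→F→W: 29+22+11+3+26+19+21 = 131
W→Q→A→J→H→F→U→W: 29+22+11+3+25+19+35 = 144
W→Q→A→J→F→U→H→W: 29+22+11+24+19+26+15 = 146
W→Q→A→J→F→H→U→W: 29+22+11+24+25+26+35 = 172
W→Q→A→U→J→H→F→W: 29+22+31+23+3+25+21 = 154
W→Q→A→U→J→F→H→W: 29+22+31+23+24+25+15 = 169
… (352 more)
W→J→H→A→Q→U→F→W: 12+3+14+22+9+19+21 = 100  ← best
The minimum is 100.
One optimal route: W → J → H → A → Q → U → F → W (or its reverse).

100 — the shortest possible round trip.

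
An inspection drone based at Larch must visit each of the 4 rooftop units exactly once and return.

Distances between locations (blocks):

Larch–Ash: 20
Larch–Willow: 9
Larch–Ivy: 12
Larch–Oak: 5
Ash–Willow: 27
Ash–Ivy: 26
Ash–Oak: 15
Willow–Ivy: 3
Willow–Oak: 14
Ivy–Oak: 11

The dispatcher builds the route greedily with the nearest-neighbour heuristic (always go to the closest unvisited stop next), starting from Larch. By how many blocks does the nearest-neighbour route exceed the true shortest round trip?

8 blocks longer than the optimal tour.

From Larch: Oak=5, Willow=9, Ivy=12, Ash=20 → choose Oak (5).
From Oak: Ivy=11, Willow=14, Ash=15 → choose Ivy (11).
From Ivy: Willow=3, Ash=26 → choose Willow (3).
From Willow: Ash=27 → choose Ash (27).
NN route Larch → Oak → Ivy → Willow → Ash → Larch costs 66.
Optimal: Larch → Ash → Oak → Ivy → Willow → Larch costs 58 (by enumerating all 12 distinct tours).
Excess = 66 − 58 = 8.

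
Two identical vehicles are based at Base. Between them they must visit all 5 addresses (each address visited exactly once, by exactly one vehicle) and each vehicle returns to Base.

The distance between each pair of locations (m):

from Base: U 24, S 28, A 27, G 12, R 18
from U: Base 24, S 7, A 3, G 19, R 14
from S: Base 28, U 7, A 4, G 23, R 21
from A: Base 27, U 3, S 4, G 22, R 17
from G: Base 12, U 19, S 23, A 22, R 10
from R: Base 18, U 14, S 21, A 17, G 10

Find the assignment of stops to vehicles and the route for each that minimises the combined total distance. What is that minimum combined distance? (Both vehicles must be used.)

Minimum combined distance: 91 m.

Check every non-empty split of the stops between the two vehicles; for each half take its own optimal tour:
  {U} + {S, A, G, R}: 48 + 71 = 119
  {S} + {U, A, G, R}: 56 + 66 = 122
  {U, S} + {A, G, R}: 59 + 66 = 125
  {A} + {U, S, G, R}: 54 + 71 = 125
  {U, A} + {S, G, R}: 54 + 71 = 125
  {S, A} + {U, G, R}: 59 + 60 = 119
  … (15 splits in total)
  {G} + {U, S, A, R}: 24 + 67 = 91  ← best
Best: vehicle 1 Base → G → Base = 24; vehicle 2 Base → S → A → U → R → Base = 67; combined 91.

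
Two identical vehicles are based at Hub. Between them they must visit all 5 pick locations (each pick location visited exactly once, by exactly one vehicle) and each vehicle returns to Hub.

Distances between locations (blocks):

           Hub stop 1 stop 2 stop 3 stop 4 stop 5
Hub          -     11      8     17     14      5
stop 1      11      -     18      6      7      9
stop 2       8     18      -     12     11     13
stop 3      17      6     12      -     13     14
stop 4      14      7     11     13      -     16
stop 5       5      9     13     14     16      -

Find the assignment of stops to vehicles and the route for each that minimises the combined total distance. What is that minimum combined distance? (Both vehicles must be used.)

There are 2^4 − 1 = 15 ways to divide the 5 stops into two non-empty groups. For each, the best each vehicle can do is its own shortest tour through its group:
  {stop 1} + {stop 2, stop 3, stop 4, stop 5}: 22 + 51 = 73
  {stop 2} + {stop 1, stop 3, stop 4, stop 5}: 16 + 46 = 62
  {stop 1, stop 2} + {stop 3, stop 4, stop 5}: 37 + 46 = 83
  {stop 3} + {stop 1, stop 2, stop 4, stop 5}: 34 + 40 = 74
  {stop 1, stop 3} + {stop 2, stop 4, stop 5}: 34 + 40 = 74
  {stop 2, stop 3} + {stop 1, stop 4, stop 5}: 37 + 35 = 72
  … (15 splits in total)
  {stop 1, stop 2, stop 3, stop 4} + {stop 5}: 47 + 10 = 57  ← best
Best: vehicle 1 Hub → stop 2 → stop 3 → stop 1 → stop 4 → Hub = 47; vehicle 2 Hub → stop 5 → Hub = 10; combined 57.

Minimum combined distance: 57 blocks.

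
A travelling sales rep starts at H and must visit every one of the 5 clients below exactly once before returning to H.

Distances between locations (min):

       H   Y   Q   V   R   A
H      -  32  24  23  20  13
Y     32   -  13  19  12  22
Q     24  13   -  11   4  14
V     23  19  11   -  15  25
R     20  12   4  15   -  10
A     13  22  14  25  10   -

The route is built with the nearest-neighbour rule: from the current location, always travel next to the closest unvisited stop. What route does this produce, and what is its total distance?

Total distance 89 min via the nearest-neighbour route H → A → R → Q → V → Y → H.

H → [A:13 / R:20 / V:23 / Q:24 / Y:32] → A (13)
A → [R:10 / Q:14 / Y:22 / V:25] → R (10)
R → [Q:4 / Y:12 / V:15] → Q (4)
Q → [V:11 / Y:13] → V (11)
V → [Y:19] → Y (19)
Return Y→H: 32.
Total = 13 + 10 + 4 + 11 + 19 + 32 = 89.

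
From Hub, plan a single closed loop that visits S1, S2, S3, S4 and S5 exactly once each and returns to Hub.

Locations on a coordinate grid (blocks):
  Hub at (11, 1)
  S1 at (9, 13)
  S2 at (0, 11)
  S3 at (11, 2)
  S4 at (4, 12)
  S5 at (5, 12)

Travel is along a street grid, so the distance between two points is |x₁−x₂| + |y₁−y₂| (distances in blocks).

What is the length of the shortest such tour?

Hub→S1→S2→S3→S4→S5→Hub: 14+11+20+17+1+17 = 80
Hub→S1→S2→S3→S5→S4→Hub: 14+11+20+16+1+18 = 80
Hub→S1→S2→S4→S3→S5→Hub: 14+11+5+17+16+17 = 80
Hub→S1→S2→S4→S5→S3→Hub: 14+11+5+1+16+1 = 48
Hub→S1→S2→S5→S3→S4→Hub: 14+11+6+16+17+18 = 82
Hub→S1→S2→S5→S4→S3→Hub: 14+11+6+1+17+1 = 50
Hub→S1→S3→S2→S4→S5→Hub: 14+13+20+5+1+17 = 70
Hub→S1→S3→S2→S5→S4→Hub: 14+13+20+6+1+18 = 72
Hub→S1→S3→S4→S2→S5→Hub: 14+13+17+5+6+17 = 72
Hub→S1→S3→S4→S5→S2→Hub: 14+13+17+1+6+21 = 72
Hub→S1→S3→S5→S2→S4→Hub: 14+13+16+6+5+18 = 72
Hub→S1→S3→S5→S4→S2→Hub: 14+13+16+1+5+21 = 70
Hub→S1→S4→S2→S3→S5→Hub: 14+6+5+20+16+17 = 78
Hub→S1→S4→S2→S5→S3→Hub: 14+6+5+6+16+1 = 48
… (46 more)
Hub→S1→S5→S4→S2→S3→Hub: 14+5+1+5+20+1 = 46  ← best
The minimum is 46.
One optimal route: Hub → S1 → S5 → S4 → S2 → S3 → Hub (or its reverse).

Shortest round trip = 46 blocks.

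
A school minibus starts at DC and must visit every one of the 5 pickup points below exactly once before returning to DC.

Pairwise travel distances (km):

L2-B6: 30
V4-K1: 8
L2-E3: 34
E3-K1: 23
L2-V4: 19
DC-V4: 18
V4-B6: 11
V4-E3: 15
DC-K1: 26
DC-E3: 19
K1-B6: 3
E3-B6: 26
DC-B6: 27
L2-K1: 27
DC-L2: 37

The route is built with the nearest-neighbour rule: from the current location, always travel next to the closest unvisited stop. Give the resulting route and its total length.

Total distance 126 km via the nearest-neighbour route DC → V4 → K1 → B6 → E3 → L2 → DC.

DC → [V4:18 / E3:19 / K1:26 / B6:27 / L2:37] → V4 (18)
V4 → [K1:8 / B6:11 / E3:15 / L2:19] → K1 (8)
K1 → [B6:3 / E3:23 / L2:27] → B6 (3)
B6 → [E3:26 / L2:30] → E3 (26)
E3 → [L2:34] → L2 (34)
Return L2→DC: 37.
Total = 18 + 8 + 3 + 26 + 34 + 37 = 126.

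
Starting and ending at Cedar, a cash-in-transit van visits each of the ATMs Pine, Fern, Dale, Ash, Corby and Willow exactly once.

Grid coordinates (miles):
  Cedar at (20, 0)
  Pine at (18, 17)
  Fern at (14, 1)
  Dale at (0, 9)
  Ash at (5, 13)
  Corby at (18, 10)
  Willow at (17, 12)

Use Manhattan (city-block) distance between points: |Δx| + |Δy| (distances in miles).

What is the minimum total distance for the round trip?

76 miles — the shortest possible round trip.

Cedar - Pine - Fern - Dale - Ash - Corby - Willow - Cedar: 19+20+22+9+16+3+15 = 104
Cedar - Pine - Fern - Dale - Ash - Willow - Corby - Cedar: 19+20+22+9+13+3+12 = 98
Cedar - Pine - Fern - Dale - Corby - Ash - Willow - Cedar: 19+20+22+19+16+13+15 = 124
Cedar - Pine - Fern - Dale - Corby - Willow - Ash - Cedar: 19+20+22+19+3+13+28 = 124
Cedar - Pine - Fern - Dale - Willow - Ash - Corby - Cedar: 19+20+22+20+13+16+12 = 122
Cedar - Pine - Fern - Dale - Willow - Corby - Ash - Cedar: 19+20+22+20+3+16+28 = 128
Cedar - Pine - Fern - Ash - Dale - Corby - Willow - Cedar: 19+20+21+9+19+3+15 = 106
Cedar - Pine - Fern - Ash - Dale - Willow - Corby - Cedar: 19+20+21+9+20+3+12 = 104
… (352 more)
Cedar - Fern - Dale - Ash - Pine - Willow - Corby - Cedar: 7+22+9+17+6+3+12 = 76  ← best
The minimum is 76.
One optimal route: Cedar → Fern → Dale → Ash → Pine → Willow → Corby → Cedar (or its reverse).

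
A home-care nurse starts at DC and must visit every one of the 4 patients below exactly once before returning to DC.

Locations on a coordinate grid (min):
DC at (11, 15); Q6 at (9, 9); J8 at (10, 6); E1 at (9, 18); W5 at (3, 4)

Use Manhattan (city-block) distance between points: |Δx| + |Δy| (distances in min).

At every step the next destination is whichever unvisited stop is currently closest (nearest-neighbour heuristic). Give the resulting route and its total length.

From DC: distances to unvisited — E1=5, Q6=8, J8=10, W5=19. Nearest is E1 (5).
From E1: distances to unvisited — Q6=9, J8=13, W5=20. Nearest is Q6 (9).
From Q6: distances to unvisited — J8=4, W5=11. Nearest is J8 (4).
From J8: distances to unvisited — W5=9. Nearest is W5 (9).
Return W5→DC: 19.
Total = 5 + 9 + 4 + 9 + 19 = 46.

Nearest-neighbour total = 46 min; route DC → E1 → Q6 → J8 → W5 → DC.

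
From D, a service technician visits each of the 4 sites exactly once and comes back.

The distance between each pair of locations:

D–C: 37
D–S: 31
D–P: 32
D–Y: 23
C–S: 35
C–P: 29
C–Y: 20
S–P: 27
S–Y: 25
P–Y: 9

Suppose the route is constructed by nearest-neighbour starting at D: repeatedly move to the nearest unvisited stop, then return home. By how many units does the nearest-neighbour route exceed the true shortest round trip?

From D: Y=23, S=31, P=32, C=37 → choose Y (23).
From Y: P=9, C=20, S=25 → choose P (9).
From P: S=27, C=29 → choose S (27).
From S: C=35 → choose C (35).
NN route D → Y → P → S → C → D costs 131.
Optimal: D → C → Y → P → S → D costs 124 (by enumerating all 12 distinct tours).
Excess = 131 − 124 = 7.

Excess over optimum: 7.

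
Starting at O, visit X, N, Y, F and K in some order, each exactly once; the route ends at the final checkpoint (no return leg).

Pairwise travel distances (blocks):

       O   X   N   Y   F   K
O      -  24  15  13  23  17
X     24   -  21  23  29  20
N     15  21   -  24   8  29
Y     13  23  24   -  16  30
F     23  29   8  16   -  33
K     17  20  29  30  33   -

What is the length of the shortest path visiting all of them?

There are 5! = 120 possible orderings.
O → X → N → Y → F → K: 24+21+24+16+33 = 118
O → X → N → Y → K → F: 24+21+24+30+33 = 132
O → X → N → F → Y → K: 24+21+8+16+30 = 99
O → X → N → F → K → Y: 24+21+8+33+30 = 116
O → X → N → K → Y → F: 24+21+29+30+16 = 120
O → X → N → K → F → Y: 24+21+29+33+16 = 123
O → X → Y → N → F → K: 24+23+24+8+33 = 112
O → X → Y → N → K → F: 24+23+24+29+33 = 133
O → X → Y → F → N → K: 24+23+16+8+29 = 100
O → X → Y → F → K → N: 24+23+16+33+29 = 125
O → X → Y → K → N → F: 24+23+30+29+8 = 114
O → X → Y → K → F → N: 24+23+30+33+8 = 118
O → X → F → N → Y → K: 24+29+8+24+30 = 115
O → X → F → N → K → Y: 24+29+8+29+30 = 120
… (106 more)
O → Y → F → N → X → K: 13+16+8+21+20 = 78  ← best
The minimum is 78.
One shortest path: O → Y → F → N → X → K.

78 blocks — the minimum one-way total.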